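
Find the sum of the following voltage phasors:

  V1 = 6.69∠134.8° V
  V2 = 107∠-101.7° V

Step 1 — Convert each phasor to rectangular form:
  V1 = 6.69·(cos(134.8°) + j·sin(134.8°)) = -4.714 + j4.747 V
  V2 = 107·(cos(-101.7°) + j·sin(-101.7°)) = -21.7 - j104.8 V
Step 2 — Sum components: V_total = -26.41 - j100 V.
Step 3 — Convert to polar: |V_total| = 103.5 V, ∠V_total = -104.8°.

V_total = 103.5∠-104.8° V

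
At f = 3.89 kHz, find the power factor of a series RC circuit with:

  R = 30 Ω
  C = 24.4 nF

Step 1 — Angular frequency: ω = 2π·f = 2π·3890 = 2.444e+04 rad/s.
Step 2 — Component impedances:
  R: Z = R = 30 Ω
  C: Z = 1/(jωC) = -j/(ω·C) = 0 - j1677 Ω
Step 3 — Series combination: Z_total = R + C = 30 - j1677 Ω = 1677∠-89.0° Ω.
Step 4 — Power factor: PF = cos(φ) = Re(Z)/|Z| = 30/1677 = 0.01789.
Step 5 — Type: Im(Z) = -1677 ⇒ leading (phase φ = -89.0°).

PF = 0.01789 (leading, φ = -89.0°)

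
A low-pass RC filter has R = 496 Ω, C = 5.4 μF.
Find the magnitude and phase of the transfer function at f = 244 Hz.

Step 1 — Angular frequency: ω = 2π·244 = 1533 rad/s.
Step 2 — Transfer function: H(jω) = 1/(1 + jωRC).
Step 3 — Denominator: 1 + jωRC = 1 + j·1533·496·5.4e-06 = 1 + j4.106.
Step 4 — H = 0.05599 - j0.2299.
Step 5 — Magnitude: |H| = 0.2366 (-12.5 dB); phase: φ = -76.3°.

|H| = 0.2366 (-12.5 dB), φ = -76.3°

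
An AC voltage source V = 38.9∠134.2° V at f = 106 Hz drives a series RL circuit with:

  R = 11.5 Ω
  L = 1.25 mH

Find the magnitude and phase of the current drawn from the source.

Step 1 — Angular frequency: ω = 2π·f = 2π·106 = 666 rad/s.
Step 2 — Component impedances:
  R: Z = R = 11.5 Ω
  L: Z = jωL = j·666·0.00125 = 0 + j0.8325 Ω
Step 3 — Series combination: Z_total = R + L = 11.5 + j0.8325 Ω = 11.53∠4.1° Ω.
Step 4 — Source phasor: V = 38.9∠134.2° V = -27.12 + j27.89 V.
Step 5 — Ohm's law: I = V / Z_total = (-27.12 + j27.89) / (11.5 + j0.8325) = -2.171 + j2.582 A.
Step 6 — Convert to polar: |I| = 3.374 A, ∠I = 130.1°.

I = 3.374∠130.1° A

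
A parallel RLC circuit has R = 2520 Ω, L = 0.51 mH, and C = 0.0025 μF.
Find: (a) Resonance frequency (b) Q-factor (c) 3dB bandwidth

Step 1 — Resonance: ω₀ = 1/√(LC) = 1/√(0.00051·2.5e-09) = 8.856e+05 rad/s.
Step 2 — f₀ = ω₀/(2π) = 1.409e+05 Hz.
Step 3 — Parallel Q: Q = R/(ω₀L) = 2520/(8.856e+05·0.00051) = 5.579.
Step 4 — Bandwidth: Δω = ω₀/Q = 1.587e+05 rad/s; BW = Δω/(2π) = 2.526e+04 Hz.

(a) f₀ = 1.409e+05 Hz  (b) Q = 5.579  (c) BW = 2.526e+04 Hz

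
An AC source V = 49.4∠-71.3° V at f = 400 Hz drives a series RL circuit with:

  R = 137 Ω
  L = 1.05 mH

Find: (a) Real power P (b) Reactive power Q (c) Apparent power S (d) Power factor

Step 1 — Angular frequency: ω = 2π·f = 2π·400 = 2513 rad/s.
Step 2 — Component impedances:
  R: Z = R = 137 Ω
  L: Z = jωL = j·2513·0.00105 = 0 + j2.639 Ω
Step 3 — Series combination: Z_total = R + L = 137 + j2.639 Ω = 137∠1.1° Ω.
Step 4 — Source phasor: V = 49.4∠-71.3° V = 15.84 - j46.79 V.
Step 5 — Current: I = V / Z = 0.109 - j0.3436 A = 0.3605∠-72.4° A.
Step 6 — Complex power: S = V·I* = 17.81 + j0.343 VA.
Step 7 — Real power: P = Re(S) = 17.81 W.
Step 8 — Reactive power: Q = Im(S) = 0.343 VAR.
Step 9 — Apparent power: |S| = 17.81 VA.
Step 10 — Power factor: PF = P/|S| = 0.9998 (lagging).

(a) P = 17.81 W  (b) Q = 0.343 VAR  (c) S = 17.81 VA  (d) PF = 0.9998 (lagging)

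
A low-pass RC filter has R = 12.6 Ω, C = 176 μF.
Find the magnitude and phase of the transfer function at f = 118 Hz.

Step 1 — Angular frequency: ω = 2π·118 = 741.4 rad/s.
Step 2 — Transfer function: H(jω) = 1/(1 + jωRC).
Step 3 — Denominator: 1 + jωRC = 1 + j·741.4·12.6·0.000176 = 1 + j1.644.
Step 4 — H = 0.27 - j0.444.
Step 5 — Magnitude: |H| = 0.5196 (-5.7 dB); phase: φ = -58.7°.

|H| = 0.5196 (-5.7 dB), φ = -58.7°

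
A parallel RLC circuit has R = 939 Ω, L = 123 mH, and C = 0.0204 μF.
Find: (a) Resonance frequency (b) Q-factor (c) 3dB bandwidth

Step 1 — Resonance: ω₀ = 1/√(LC) = 1/√(0.123·2.04e-08) = 1.996e+04 rad/s.
Step 2 — f₀ = ω₀/(2π) = 3177 Hz.
Step 3 — Parallel Q: Q = R/(ω₀L) = 939/(1.996e+04·0.123) = 0.3824.
Step 4 — Bandwidth: Δω = ω₀/Q = 5.22e+04 rad/s; BW = Δω/(2π) = 8309 Hz.

(a) f₀ = 3177 Hz  (b) Q = 0.3824  (c) BW = 8309 Hz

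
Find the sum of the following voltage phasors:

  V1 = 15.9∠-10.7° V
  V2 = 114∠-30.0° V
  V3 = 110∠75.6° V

Step 1 — Convert each phasor to rectangular form:
  V1 = 15.9·(cos(-10.7°) + j·sin(-10.7°)) = 15.62 - j2.952 V
  V2 = 114·(cos(-30.0°) + j·sin(-30.0°)) = 98.73 - j57 V
  V3 = 110·(cos(75.6°) + j·sin(75.6°)) = 27.36 + j106.5 V
Step 2 — Sum components: V_total = 141.7 + j46.59 V.
Step 3 — Convert to polar: |V_total| = 149.2 V, ∠V_total = 18.2°.

V_total = 149.2∠18.2° V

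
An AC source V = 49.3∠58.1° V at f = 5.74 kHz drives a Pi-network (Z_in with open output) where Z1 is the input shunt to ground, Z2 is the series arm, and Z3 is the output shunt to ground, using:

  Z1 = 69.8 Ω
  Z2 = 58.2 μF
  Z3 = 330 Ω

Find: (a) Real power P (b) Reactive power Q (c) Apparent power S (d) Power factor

Step 1 — Angular frequency: ω = 2π·f = 2π·5740 = 3.607e+04 rad/s.
Step 2 — Component impedances:
  Z1: Z = R = 69.8 Ω
  Z2: Z = 1/(jωC) = -j/(ω·C) = 0 - j0.4764 Ω
  Z3: Z = R = 330 Ω
Step 3 — With open output, the series arm Z2 and the output shunt Z3 appear in series to ground: Z2 + Z3 = 330 - j0.4764 Ω.
Step 4 — Parallel with input shunt Z1: Z_in = Z1 || (Z2 + Z3) = 57.61 - j0.01452 Ω = 57.61∠-0.0° Ω.
Step 5 — Source phasor: V = 49.3∠58.1° V = 26.05 + j41.85 V.
Step 6 — Current: I = V / Z = 0.452 + j0.7266 A = 0.8557∠58.1° A.
Step 7 — Complex power: S = V·I* = 42.19 - j0.01063 VA.
Step 8 — Real power: P = Re(S) = 42.19 W.
Step 9 — Reactive power: Q = Im(S) = -0.01063 VAR.
Step 10 — Apparent power: |S| = 42.19 VA.
Step 11 — Power factor: PF = P/|S| = 1 (leading).

(a) P = 42.19 W  (b) Q = -0.01063 VAR  (c) S = 42.19 VA  (d) PF = 1 (leading)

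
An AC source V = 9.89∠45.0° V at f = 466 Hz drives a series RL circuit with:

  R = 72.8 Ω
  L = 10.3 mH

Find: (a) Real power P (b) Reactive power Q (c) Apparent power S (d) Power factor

Step 1 — Angular frequency: ω = 2π·f = 2π·466 = 2928 rad/s.
Step 2 — Component impedances:
  R: Z = R = 72.8 Ω
  L: Z = jωL = j·2928·0.0103 = 0 + j30.16 Ω
Step 3 — Series combination: Z_total = R + L = 72.8 + j30.16 Ω = 78.8∠22.5° Ω.
Step 4 — Source phasor: V = 9.89∠45.0° V = 6.993 + j6.993 V.
Step 5 — Current: I = V / Z = 0.116 + j0.04803 A = 0.1255∠22.5° A.
Step 6 — Complex power: S = V·I* = 1.147 + j0.4751 VA.
Step 7 — Real power: P = Re(S) = 1.147 W.
Step 8 — Reactive power: Q = Im(S) = 0.4751 VAR.
Step 9 — Apparent power: |S| = 1.241 VA.
Step 10 — Power factor: PF = P/|S| = 0.9239 (lagging).

(a) P = 1.147 W  (b) Q = 0.4751 VAR  (c) S = 1.241 VA  (d) PF = 0.9239 (lagging)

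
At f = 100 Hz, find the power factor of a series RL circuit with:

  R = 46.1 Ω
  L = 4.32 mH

Step 1 — Angular frequency: ω = 2π·f = 2π·100 = 628.3 rad/s.
Step 2 — Component impedances:
  R: Z = R = 46.1 Ω
  L: Z = jωL = j·628.3·0.00432 = 0 + j2.714 Ω
Step 3 — Series combination: Z_total = R + L = 46.1 + j2.714 Ω = 46.18∠3.4° Ω.
Step 4 — Power factor: PF = cos(φ) = Re(Z)/|Z| = 46.1/46.18 = 0.9983.
Step 5 — Type: Im(Z) = 2.714 ⇒ lagging (phase φ = 3.4°).

PF = 0.9983 (lagging, φ = 3.4°)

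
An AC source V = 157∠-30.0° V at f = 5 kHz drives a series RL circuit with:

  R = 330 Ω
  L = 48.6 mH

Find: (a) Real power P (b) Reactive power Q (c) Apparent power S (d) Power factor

Step 1 — Angular frequency: ω = 2π·f = 2π·5000 = 3.142e+04 rad/s.
Step 2 — Component impedances:
  R: Z = R = 330 Ω
  L: Z = jωL = j·3.142e+04·0.0486 = 0 + j1527 Ω
Step 3 — Series combination: Z_total = R + L = 330 + j1527 Ω = 1562∠77.8° Ω.
Step 4 — Source phasor: V = 157∠-30.0° V = 136 - j78.5 V.
Step 5 — Current: I = V / Z = -0.03073 - j0.09569 A = 0.1005∠-107.8° A.
Step 6 — Complex power: S = V·I* = 3.334 + j15.42 VA.
Step 7 — Real power: P = Re(S) = 3.334 W.
Step 8 — Reactive power: Q = Im(S) = 15.42 VAR.
Step 9 — Apparent power: |S| = 15.78 VA.
Step 10 — Power factor: PF = P/|S| = 0.2113 (lagging).

(a) P = 3.334 W  (b) Q = 15.42 VAR  (c) S = 15.78 VA  (d) PF = 0.2113 (lagging)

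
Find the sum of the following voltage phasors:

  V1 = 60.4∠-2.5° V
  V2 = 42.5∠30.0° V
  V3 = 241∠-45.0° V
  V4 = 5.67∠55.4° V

Step 1 — Convert each phasor to rectangular form:
  V1 = 60.4·(cos(-2.5°) + j·sin(-2.5°)) = 60.34 - j2.635 V
  V2 = 42.5·(cos(30.0°) + j·sin(30.0°)) = 36.81 + j21.25 V
  V3 = 241·(cos(-45.0°) + j·sin(-45.0°)) = 170.4 - j170.4 V
  V4 = 5.67·(cos(55.4°) + j·sin(55.4°)) = 3.22 + j4.667 V
Step 2 — Sum components: V_total = 270.8 - j147.1 V.
Step 3 — Convert to polar: |V_total| = 308.2 V, ∠V_total = -28.5°.

V_total = 308.2∠-28.5° V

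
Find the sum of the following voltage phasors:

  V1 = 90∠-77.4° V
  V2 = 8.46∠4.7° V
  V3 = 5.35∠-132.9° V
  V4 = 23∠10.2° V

Step 1 — Convert each phasor to rectangular form:
  V1 = 90·(cos(-77.4°) + j·sin(-77.4°)) = 19.63 - j87.83 V
  V2 = 8.46·(cos(4.7°) + j·sin(4.7°)) = 8.432 + j0.6932 V
  V3 = 5.35·(cos(-132.9°) + j·sin(-132.9°)) = -3.642 - j3.919 V
  V4 = 23·(cos(10.2°) + j·sin(10.2°)) = 22.64 + j4.073 V
Step 2 — Sum components: V_total = 47.06 - j86.99 V.
Step 3 — Convert to polar: |V_total| = 98.9 V, ∠V_total = -61.6°.

V_total = 98.9∠-61.6° V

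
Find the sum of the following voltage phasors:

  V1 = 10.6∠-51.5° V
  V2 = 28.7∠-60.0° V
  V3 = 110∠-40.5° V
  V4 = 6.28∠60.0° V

Step 1 — Convert each phasor to rectangular form:
  V1 = 10.6·(cos(-51.5°) + j·sin(-51.5°)) = 6.599 - j8.296 V
  V2 = 28.7·(cos(-60.0°) + j·sin(-60.0°)) = 14.35 - j24.85 V
  V3 = 110·(cos(-40.5°) + j·sin(-40.5°)) = 83.64 - j71.44 V
  V4 = 6.28·(cos(60.0°) + j·sin(60.0°)) = 3.14 + j5.439 V
Step 2 — Sum components: V_total = 107.7 - j99.15 V.
Step 3 — Convert to polar: |V_total| = 146.4 V, ∠V_total = -42.6°.

V_total = 146.4∠-42.6° V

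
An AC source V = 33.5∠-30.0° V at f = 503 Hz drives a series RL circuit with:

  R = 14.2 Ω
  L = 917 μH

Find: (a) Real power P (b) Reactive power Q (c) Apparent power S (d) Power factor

Step 1 — Angular frequency: ω = 2π·f = 2π·503 = 3160 rad/s.
Step 2 — Component impedances:
  R: Z = R = 14.2 Ω
  L: Z = jωL = j·3160·0.000917 = 0 + j2.898 Ω
Step 3 — Series combination: Z_total = R + L = 14.2 + j2.898 Ω = 14.49∠11.5° Ω.
Step 4 — Source phasor: V = 33.5∠-30.0° V = 29.01 - j16.75 V.
Step 5 — Current: I = V / Z = 1.73 - j1.533 A = 2.312∠-41.5° A.
Step 6 — Complex power: S = V·I* = 75.87 + j15.48 VA.
Step 7 — Real power: P = Re(S) = 75.87 W.
Step 8 — Reactive power: Q = Im(S) = 15.48 VAR.
Step 9 — Apparent power: |S| = 77.44 VA.
Step 10 — Power factor: PF = P/|S| = 0.9798 (lagging).

(a) P = 75.87 W  (b) Q = 15.48 VAR  (c) S = 77.44 VA  (d) PF = 0.9798 (lagging)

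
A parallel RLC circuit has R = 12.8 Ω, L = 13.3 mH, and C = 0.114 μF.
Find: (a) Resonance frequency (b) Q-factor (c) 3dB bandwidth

Step 1 — Resonance: ω₀ = 1/√(LC) = 1/√(0.0133·1.14e-07) = 2.568e+04 rad/s.
Step 2 — f₀ = ω₀/(2π) = 4087 Hz.
Step 3 — Parallel Q: Q = R/(ω₀L) = 12.8/(2.568e+04·0.0133) = 0.03747.
Step 4 — Bandwidth: Δω = ω₀/Q = 6.853e+05 rad/s; BW = Δω/(2π) = 1.091e+05 Hz.

(a) f₀ = 4087 Hz  (b) Q = 0.03747  (c) BW = 1.091e+05 Hz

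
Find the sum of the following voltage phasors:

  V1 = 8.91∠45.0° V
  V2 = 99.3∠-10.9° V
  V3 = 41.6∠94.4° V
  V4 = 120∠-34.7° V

Step 1 — Convert each phasor to rectangular form:
  V1 = 8.91·(cos(45.0°) + j·sin(45.0°)) = 6.3 + j6.3 V
  V2 = 99.3·(cos(-10.9°) + j·sin(-10.9°)) = 97.51 - j18.78 V
  V3 = 41.6·(cos(94.4°) + j·sin(94.4°)) = -3.192 + j41.48 V
  V4 = 120·(cos(-34.7°) + j·sin(-34.7°)) = 98.66 - j68.31 V
Step 2 — Sum components: V_total = 199.3 - j39.31 V.
Step 3 — Convert to polar: |V_total| = 203.1 V, ∠V_total = -11.2°.

V_total = 203.1∠-11.2° V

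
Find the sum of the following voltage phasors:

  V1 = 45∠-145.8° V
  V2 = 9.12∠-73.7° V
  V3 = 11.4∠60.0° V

Step 1 — Convert each phasor to rectangular form:
  V1 = 45·(cos(-145.8°) + j·sin(-145.8°)) = -37.22 - j25.29 V
  V2 = 9.12·(cos(-73.7°) + j·sin(-73.7°)) = 2.56 - j8.753 V
  V3 = 11.4·(cos(60.0°) + j·sin(60.0°)) = 5.7 + j9.873 V
Step 2 — Sum components: V_total = -28.96 - j24.17 V.
Step 3 — Convert to polar: |V_total| = 37.72 V, ∠V_total = -140.1°.

V_total = 37.72∠-140.1° V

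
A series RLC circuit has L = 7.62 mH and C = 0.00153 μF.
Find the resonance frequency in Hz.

Step 1 — Resonance condition Im(Z)=0 gives ω₀ = 1/√(LC).
Step 2 — ω₀ = 1/√(0.00762·1.53e-09) = 2.929e+05 rad/s.
Step 3 — f₀ = ω₀/(2π) = 4.661e+04 Hz.

f₀ = 4.661e+04 Hz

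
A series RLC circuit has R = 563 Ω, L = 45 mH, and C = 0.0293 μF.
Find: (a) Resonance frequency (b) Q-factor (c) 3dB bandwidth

Step 1 — Resonance: ω₀ = 1/√(LC) = 1/√(0.045·2.93e-08) = 2.754e+04 rad/s.
Step 2 — f₀ = ω₀/(2π) = 4383 Hz.
Step 3 — Series Q: Q = ω₀L/R = 2.754e+04·0.045/563 = 2.201.
Step 4 — Bandwidth: Δω = ω₀/Q = 1.251e+04 rad/s; BW = Δω/(2π) = 1991 Hz.

(a) f₀ = 4383 Hz  (b) Q = 2.201  (c) BW = 1991 Hz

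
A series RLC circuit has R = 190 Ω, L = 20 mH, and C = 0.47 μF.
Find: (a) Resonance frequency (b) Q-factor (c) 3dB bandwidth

Step 1 — Resonance: ω₀ = 1/√(LC) = 1/√(0.02·4.7e-07) = 1.031e+04 rad/s.
Step 2 — f₀ = ω₀/(2π) = 1642 Hz.
Step 3 — Series Q: Q = ω₀L/R = 1.031e+04·0.02/190 = 1.086.
Step 4 — Bandwidth: Δω = ω₀/Q = 9500 rad/s; BW = Δω/(2π) = 1512 Hz.

(a) f₀ = 1642 Hz  (b) Q = 1.086  (c) BW = 1512 Hz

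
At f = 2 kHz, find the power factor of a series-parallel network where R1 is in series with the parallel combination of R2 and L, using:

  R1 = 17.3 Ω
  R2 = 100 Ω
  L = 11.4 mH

Step 1 — Angular frequency: ω = 2π·f = 2π·2000 = 1.257e+04 rad/s.
Step 2 — Component impedances:
  R1: Z = R = 17.3 Ω
  R2: Z = R = 100 Ω
  L: Z = jωL = j·1.257e+04·0.0114 = 0 + j143.3 Ω
Step 3 — Parallel branch: R2 || L = 1/(1/R2 + 1/L) = 67.24 + j46.93 Ω.
Step 4 — Series with R1: Z_total = R1 + (R2 || L) = 84.54 + j46.93 Ω = 96.69∠29.0° Ω.
Step 5 — Power factor: PF = cos(φ) = Re(Z)/|Z| = 84.54/96.69 = 0.8743.
Step 6 — Type: Im(Z) = 46.93 ⇒ lagging (phase φ = 29.0°).

PF = 0.8743 (lagging, φ = 29.0°)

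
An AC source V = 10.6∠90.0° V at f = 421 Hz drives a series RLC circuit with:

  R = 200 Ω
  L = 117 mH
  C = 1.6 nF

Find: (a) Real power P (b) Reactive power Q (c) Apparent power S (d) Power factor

Step 1 — Angular frequency: ω = 2π·f = 2π·421 = 2645 rad/s.
Step 2 — Component impedances:
  R: Z = R = 200 Ω
  L: Z = jωL = j·2645·0.117 = 0 + j309.5 Ω
  C: Z = 1/(jωC) = -j/(ω·C) = 0 - j2.363e+05 Ω
Step 3 — Series combination: Z_total = R + L + C = 200 - j2.36e+05 Ω = 2.36e+05∠-90.0° Ω.
Step 4 — Source phasor: V = 10.6∠90.0° V = 0 + j10.6 V.
Step 5 — Current: I = V / Z = -4.492e-05 + j3.807e-08 A = 4.492e-05∠180.0° A.
Step 6 — Complex power: S = V·I* = 4.036e-07 - j0.0004762 VA.
Step 7 — Real power: P = Re(S) = 4.036e-07 W.
Step 8 — Reactive power: Q = Im(S) = -0.0004762 VAR.
Step 9 — Apparent power: |S| = 0.0004762 VA.
Step 10 — Power factor: PF = P/|S| = 0.0008476 (leading).

(a) P = 4.036e-07 W  (b) Q = -0.0004762 VAR  (c) S = 0.0004762 VA  (d) PF = 0.0008476 (leading)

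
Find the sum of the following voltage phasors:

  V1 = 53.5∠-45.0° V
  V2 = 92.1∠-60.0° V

Step 1 — Convert each phasor to rectangular form:
  V1 = 53.5·(cos(-45.0°) + j·sin(-45.0°)) = 37.83 - j37.83 V
  V2 = 92.1·(cos(-60.0°) + j·sin(-60.0°)) = 46.05 - j79.76 V
Step 2 — Sum components: V_total = 83.88 - j117.6 V.
Step 3 — Convert to polar: |V_total| = 144.4 V, ∠V_total = -54.5°.

V_total = 144.4∠-54.5° V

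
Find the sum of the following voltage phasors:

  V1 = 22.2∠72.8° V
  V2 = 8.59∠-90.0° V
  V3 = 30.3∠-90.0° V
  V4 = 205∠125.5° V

Step 1 — Convert each phasor to rectangular form:
  V1 = 22.2·(cos(72.8°) + j·sin(72.8°)) = 6.565 + j21.21 V
  V2 = 8.59·(cos(-90.0°) + j·sin(-90.0°)) = 0 - j8.59 V
  V3 = 30.3·(cos(-90.0°) + j·sin(-90.0°)) = 0 - j30.3 V
  V4 = 205·(cos(125.5°) + j·sin(125.5°)) = -119 + j166.9 V
Step 2 — Sum components: V_total = -112.5 + j149.2 V.
Step 3 — Convert to polar: |V_total| = 186.9 V, ∠V_total = 127.0°.

V_total = 186.9∠127.0° V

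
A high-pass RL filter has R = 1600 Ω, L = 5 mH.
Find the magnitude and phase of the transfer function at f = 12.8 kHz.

Step 1 — Angular frequency: ω = 2π·1.28e+04 = 8.042e+04 rad/s.
Step 2 — Transfer function: H(jω) = jωL/(R + jωL).
Step 3 — Numerator jωL = j·402.1; denominator R + jωL = 1600 + j402.1.
Step 4 — H = 0.05941 + j0.2364.
Step 5 — Magnitude: |H| = 0.2437 (-12.3 dB); phase: φ = 75.9°.

|H| = 0.2437 (-12.3 dB), φ = 75.9°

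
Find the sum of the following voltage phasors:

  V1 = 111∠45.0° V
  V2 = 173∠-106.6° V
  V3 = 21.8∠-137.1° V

Step 1 — Convert each phasor to rectangular form:
  V1 = 111·(cos(45.0°) + j·sin(45.0°)) = 78.49 + j78.49 V
  V2 = 173·(cos(-106.6°) + j·sin(-106.6°)) = -49.42 - j165.8 V
  V3 = 21.8·(cos(-137.1°) + j·sin(-137.1°)) = -15.97 - j14.84 V
Step 2 — Sum components: V_total = 13.1 - j102.1 V.
Step 3 — Convert to polar: |V_total| = 103 V, ∠V_total = -82.7°.

V_total = 103∠-82.7° V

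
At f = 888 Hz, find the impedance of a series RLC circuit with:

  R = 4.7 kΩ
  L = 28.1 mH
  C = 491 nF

Step 1 — Angular frequency: ω = 2π·f = 2π·888 = 5579 rad/s.
Step 2 — Component impedances:
  R: Z = R = 4700 Ω
  L: Z = jωL = j·5579·0.0281 = 0 + j156.8 Ω
  C: Z = 1/(jωC) = -j/(ω·C) = 0 - j365 Ω
Step 3 — Series combination: Z_total = R + L + C = 4700 - j208.2 Ω = 4705∠-2.5° Ω.

Z = 4700 - j208.2 Ω = 4705∠-2.5° Ω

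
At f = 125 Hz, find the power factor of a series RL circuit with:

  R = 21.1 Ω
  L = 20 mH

Step 1 — Angular frequency: ω = 2π·f = 2π·125 = 785.4 rad/s.
Step 2 — Component impedances:
  R: Z = R = 21.1 Ω
  L: Z = jωL = j·785.4·0.02 = 0 + j15.71 Ω
Step 3 — Series combination: Z_total = R + L = 21.1 + j15.71 Ω = 26.3∠36.7° Ω.
Step 4 — Power factor: PF = cos(φ) = Re(Z)/|Z| = 21.1/26.305 = 0.8021.
Step 5 — Type: Im(Z) = 15.71 ⇒ lagging (phase φ = 36.7°).

PF = 0.8021 (lagging, φ = 36.7°)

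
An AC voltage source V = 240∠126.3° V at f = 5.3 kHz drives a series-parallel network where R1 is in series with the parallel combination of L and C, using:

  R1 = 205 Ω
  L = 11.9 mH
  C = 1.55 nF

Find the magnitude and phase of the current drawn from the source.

Step 1 — Angular frequency: ω = 2π·f = 2π·5300 = 3.33e+04 rad/s.
Step 2 — Component impedances:
  R1: Z = R = 205 Ω
  L: Z = jωL = j·3.33e+04·0.0119 = 0 + j396.3 Ω
  C: Z = 1/(jωC) = -j/(ω·C) = 0 - j1.937e+04 Ω
Step 3 — Parallel branch: L || C = 1/(1/L + 1/C) = 0 + j404.6 Ω.
Step 4 — Series with R1: Z_total = R1 + (L || C) = 205 + j404.6 Ω = 453.5∠63.1° Ω.
Step 5 — Source phasor: V = 240∠126.3° V = -142.1 + j193.4 V.
Step 6 — Ohm's law: I = V / Z_total = (-142.1 + j193.4) / (205 + j404.6) = 0.2388 + j0.4722 A.
Step 7 — Convert to polar: |I| = 0.5292 A, ∠I = 63.2°.

I = 0.5292∠63.2° A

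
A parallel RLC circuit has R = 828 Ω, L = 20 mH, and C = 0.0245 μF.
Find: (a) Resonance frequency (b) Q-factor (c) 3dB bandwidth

Step 1 — Resonance: ω₀ = 1/√(LC) = 1/√(0.02·2.45e-08) = 4.518e+04 rad/s.
Step 2 — f₀ = ω₀/(2π) = 7190 Hz.
Step 3 — Parallel Q: Q = R/(ω₀L) = 828/(4.518e+04·0.02) = 0.9164.
Step 4 — Bandwidth: Δω = ω₀/Q = 4.93e+04 rad/s; BW = Δω/(2π) = 7846 Hz.

(a) f₀ = 7190 Hz  (b) Q = 0.9164  (c) BW = 7846 Hz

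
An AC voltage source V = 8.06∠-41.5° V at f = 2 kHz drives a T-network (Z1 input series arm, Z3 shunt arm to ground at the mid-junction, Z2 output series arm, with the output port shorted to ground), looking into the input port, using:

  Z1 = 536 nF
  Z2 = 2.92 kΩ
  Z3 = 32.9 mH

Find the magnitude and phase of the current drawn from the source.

Step 1 — Angular frequency: ω = 2π·f = 2π·2000 = 1.257e+04 rad/s.
Step 2 — Component impedances:
  Z1: Z = 1/(jωC) = -j/(ω·C) = 0 - j148.5 Ω
  Z2: Z = R = 2920 Ω
  Z3: Z = jωL = j·1.257e+04·0.0329 = 0 + j413.4 Ω
Step 3 — With the output port shorted to ground, the output series arm Z2 runs from the junction to ground; the shunt arm Z3 also runs from the junction to ground. They appear in parallel: Z3 || Z2 = 57.39 + j405.3 Ω.
Step 4 — Series with input arm Z1: Z_in = Z1 + (Z3 || Z2) = 57.39 + j256.8 Ω = 263.2∠77.4° Ω.
Step 5 — Source phasor: V = 8.06∠-41.5° V = 6.037 - j5.341 V.
Step 6 — Ohm's law: I = V / Z_total = (6.037 - j5.341) / (57.39 + j256.8) = -0.0148 - j0.02681 A.
Step 7 — Convert to polar: |I| = 0.03063 A, ∠I = -118.9°.

I = 0.03063∠-118.9° A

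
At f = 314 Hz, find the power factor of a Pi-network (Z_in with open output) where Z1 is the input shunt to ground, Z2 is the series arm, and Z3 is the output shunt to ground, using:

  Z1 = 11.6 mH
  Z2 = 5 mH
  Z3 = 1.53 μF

Step 1 — Angular frequency: ω = 2π·f = 2π·314 = 1973 rad/s.
Step 2 — Component impedances:
  Z1: Z = jωL = j·1973·0.0116 = 0 + j22.89 Ω
  Z2: Z = jωL = j·1973·0.005 = 0 + j9.865 Ω
  Z3: Z = 1/(jωC) = -j/(ω·C) = 0 - j331.3 Ω
Step 3 — With open output, the series arm Z2 and the output shunt Z3 appear in series to ground: Z2 + Z3 = 0 - j321.4 Ω.
Step 4 — Parallel with input shunt Z1: Z_in = Z1 || (Z2 + Z3) = 0 + j24.64 Ω = 24.64∠90.0° Ω.
Step 5 — Power factor: PF = cos(φ) = Re(Z)/|Z| = -0/24.64 = -0.
Step 6 — Type: Im(Z) = 24.64 ⇒ lagging (phase φ = 90.0°).

PF = -0 (lagging, φ = 90.0°)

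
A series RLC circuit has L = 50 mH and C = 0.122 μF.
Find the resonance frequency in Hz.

Step 1 — Resonance condition Im(Z)=0 gives ω₀ = 1/√(LC).
Step 2 — ω₀ = 1/√(0.05·1.22e-07) = 1.28e+04 rad/s.
Step 3 — f₀ = ω₀/(2π) = 2038 Hz.

f₀ = 2038 Hz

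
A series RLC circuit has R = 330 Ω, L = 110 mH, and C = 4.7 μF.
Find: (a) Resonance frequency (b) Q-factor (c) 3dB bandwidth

Step 1 — Resonance condition Im(Z)=0 gives ω₀ = 1/√(LC).
Step 2 — ω₀ = 1/√(0.11·4.7e-06) = 1391 rad/s.
Step 3 — f₀ = ω₀/(2π) = 221.3 Hz.
Step 4 — Series Q: Q = ω₀L/R = 1391·0.11/330 = 0.4636.
Step 5 — 3dB bandwidth: Δω = ω₀/Q = 3000 rad/s; BW = Δω/(2π) = 477.5 Hz.

(a) f₀ = 221.3 Hz  (b) Q = 0.4636  (c) BW = 477.5 Hz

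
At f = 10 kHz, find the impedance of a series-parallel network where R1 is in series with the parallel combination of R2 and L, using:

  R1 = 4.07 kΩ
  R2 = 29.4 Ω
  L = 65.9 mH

Step 1 — Angular frequency: ω = 2π·f = 2π·1e+04 = 6.283e+04 rad/s.
Step 2 — Component impedances:
  R1: Z = R = 4070 Ω
  R2: Z = R = 29.4 Ω
  L: Z = jωL = j·6.283e+04·0.0659 = 0 + j4141 Ω
Step 3 — Parallel branch: R2 || L = 1/(1/R2 + 1/L) = 29.4 + j0.2087 Ω.
Step 4 — Series with R1: Z_total = R1 + (R2 || L) = 4099 + j0.2087 Ω = 4099∠0.0° Ω.

Z = 4099 + j0.2087 Ω = 4099∠0.0° Ω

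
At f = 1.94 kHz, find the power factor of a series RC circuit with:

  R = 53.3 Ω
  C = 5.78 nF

Step 1 — Angular frequency: ω = 2π·f = 2π·1940 = 1.219e+04 rad/s.
Step 2 — Component impedances:
  R: Z = R = 53.3 Ω
  C: Z = 1/(jωC) = -j/(ω·C) = 0 - j1.419e+04 Ω
Step 3 — Series combination: Z_total = R + C = 53.3 - j1.419e+04 Ω = 1.419e+04∠-89.8° Ω.
Step 4 — Power factor: PF = cos(φ) = Re(Z)/|Z| = 53.3/14194 = 0.003755.
Step 5 — Type: Im(Z) = -1.419e+04 ⇒ leading (phase φ = -89.8°).

PF = 0.003755 (leading, φ = -89.8°)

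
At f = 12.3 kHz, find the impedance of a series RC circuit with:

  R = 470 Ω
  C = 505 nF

Step 1 — Angular frequency: ω = 2π·f = 2π·1.23e+04 = 7.728e+04 rad/s.
Step 2 — Component impedances:
  R: Z = R = 470 Ω
  C: Z = 1/(jωC) = -j/(ω·C) = 0 - j25.62 Ω
Step 3 — Series combination: Z_total = R + C = 470 - j25.62 Ω = 470.7∠-3.1° Ω.

Z = 470 - j25.62 Ω = 470.7∠-3.1° Ω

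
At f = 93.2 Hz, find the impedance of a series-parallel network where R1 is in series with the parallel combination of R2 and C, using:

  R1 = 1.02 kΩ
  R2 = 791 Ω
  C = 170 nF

Step 1 — Angular frequency: ω = 2π·f = 2π·93.2 = 585.6 rad/s.
Step 2 — Component impedances:
  R1: Z = R = 1020 Ω
  R2: Z = R = 791 Ω
  C: Z = 1/(jωC) = -j/(ω·C) = 0 - j1.005e+04 Ω
Step 3 — Parallel branch: R2 || C = 1/(1/R2 + 1/C) = 786.1 - j61.9 Ω.
Step 4 — Series with R1: Z_total = R1 + (R2 || C) = 1806 - j61.9 Ω = 1807∠-2.0° Ω.

Z = 1806 - j61.9 Ω = 1807∠-2.0° Ω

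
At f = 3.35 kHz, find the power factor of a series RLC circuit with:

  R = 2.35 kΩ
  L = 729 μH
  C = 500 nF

Step 1 — Angular frequency: ω = 2π·f = 2π·3350 = 2.105e+04 rad/s.
Step 2 — Component impedances:
  R: Z = R = 2350 Ω
  L: Z = jωL = j·2.105e+04·0.000729 = 0 + j15.34 Ω
  C: Z = 1/(jωC) = -j/(ω·C) = 0 - j95.02 Ω
Step 3 — Series combination: Z_total = R + L + C = 2350 - j79.67 Ω = 2351∠-1.9° Ω.
Step 4 — Power factor: PF = cos(φ) = Re(Z)/|Z| = 2350/2351.4 = 0.9994.
Step 5 — Type: Im(Z) = -79.67 ⇒ leading (phase φ = -1.9°).

PF = 0.9994 (leading, φ = -1.9°)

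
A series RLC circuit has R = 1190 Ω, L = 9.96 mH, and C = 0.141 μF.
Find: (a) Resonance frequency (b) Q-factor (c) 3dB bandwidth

Step 1 — Resonance: ω₀ = 1/√(LC) = 1/√(0.00996·1.41e-07) = 2.668e+04 rad/s.
Step 2 — f₀ = ω₀/(2π) = 4247 Hz.
Step 3 — Series Q: Q = ω₀L/R = 2.668e+04·0.00996/1190 = 0.2233.
Step 4 — Bandwidth: Δω = ω₀/Q = 1.195e+05 rad/s; BW = Δω/(2π) = 1.902e+04 Hz.

(a) f₀ = 4247 Hz  (b) Q = 0.2233  (c) BW = 1.902e+04 Hz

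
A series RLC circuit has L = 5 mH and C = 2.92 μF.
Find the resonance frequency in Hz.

Step 1 — Resonance condition Im(Z)=0 gives ω₀ = 1/√(LC).
Step 2 — ω₀ = 1/√(0.005·2.92e-06) = 8276 rad/s.
Step 3 — f₀ = ω₀/(2π) = 1317 Hz.

f₀ = 1317 Hz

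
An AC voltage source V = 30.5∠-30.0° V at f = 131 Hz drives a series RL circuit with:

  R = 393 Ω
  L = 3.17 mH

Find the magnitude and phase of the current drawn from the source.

Step 1 — Angular frequency: ω = 2π·f = 2π·131 = 823.1 rad/s.
Step 2 — Component impedances:
  R: Z = R = 393 Ω
  L: Z = jωL = j·823.1·0.00317 = 0 + j2.609 Ω
Step 3 — Series combination: Z_total = R + L = 393 + j2.609 Ω = 393∠0.4° Ω.
Step 4 — Source phasor: V = 30.5∠-30.0° V = 26.41 - j15.25 V.
Step 5 — Ohm's law: I = V / Z_total = (26.41 - j15.25) / (393 + j2.609) = 0.06695 - j0.03925 A.
Step 6 — Convert to polar: |I| = 0.07761 A, ∠I = -30.4°.

I = 0.07761∠-30.4° A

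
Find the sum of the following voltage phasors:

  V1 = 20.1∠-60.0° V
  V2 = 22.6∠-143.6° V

Step 1 — Convert each phasor to rectangular form:
  V1 = 20.1·(cos(-60.0°) + j·sin(-60.0°)) = 10.05 - j17.41 V
  V2 = 22.6·(cos(-143.6°) + j·sin(-143.6°)) = -18.19 - j13.41 V
Step 2 — Sum components: V_total = -8.141 - j30.82 V.
Step 3 — Convert to polar: |V_total| = 31.88 V, ∠V_total = -104.8°.

V_total = 31.88∠-104.8° V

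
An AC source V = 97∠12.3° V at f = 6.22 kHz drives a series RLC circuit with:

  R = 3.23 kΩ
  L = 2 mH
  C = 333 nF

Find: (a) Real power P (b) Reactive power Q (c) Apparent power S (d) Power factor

Step 1 — Angular frequency: ω = 2π·f = 2π·6220 = 3.908e+04 rad/s.
Step 2 — Component impedances:
  R: Z = R = 3230 Ω
  L: Z = jωL = j·3.908e+04·0.002 = 0 + j78.16 Ω
  C: Z = 1/(jωC) = -j/(ω·C) = 0 - j76.84 Ω
Step 3 — Series combination: Z_total = R + L + C = 3230 + j1.323 Ω = 3230∠0.0° Ω.
Step 4 — Source phasor: V = 97∠12.3° V = 94.77 + j20.66 V.
Step 5 — Current: I = V / Z = 0.02934 + j0.006385 A = 0.03003∠12.3° A.
Step 6 — Complex power: S = V·I* = 2.913 + j0.001193 VA.
Step 7 — Real power: P = Re(S) = 2.913 W.
Step 8 — Reactive power: Q = Im(S) = 0.001193 VAR.
Step 9 — Apparent power: |S| = 2.913 VA.
Step 10 — Power factor: PF = P/|S| = 1 (lagging).

(a) P = 2.913 W  (b) Q = 0.001193 VAR  (c) S = 2.913 VA  (d) PF = 1 (lagging)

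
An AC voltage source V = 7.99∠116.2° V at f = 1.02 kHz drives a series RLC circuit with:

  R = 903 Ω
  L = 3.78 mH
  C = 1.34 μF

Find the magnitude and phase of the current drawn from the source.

Step 1 — Angular frequency: ω = 2π·f = 2π·1020 = 6409 rad/s.
Step 2 — Component impedances:
  R: Z = R = 903 Ω
  L: Z = jωL = j·6409·0.00378 = 0 + j24.23 Ω
  C: Z = 1/(jωC) = -j/(ω·C) = 0 - j116.4 Ω
Step 3 — Series combination: Z_total = R + L + C = 903 - j92.22 Ω = 907.7∠-5.8° Ω.
Step 4 — Source phasor: V = 7.99∠116.2° V = -3.528 + j7.169 V.
Step 5 — Ohm's law: I = V / Z_total = (-3.528 + j7.169) / (903 - j92.22) = -0.004669 + j0.007462 A.
Step 6 — Convert to polar: |I| = 0.008803 A, ∠I = 122.0°.

I = 0.008803∠122.0° A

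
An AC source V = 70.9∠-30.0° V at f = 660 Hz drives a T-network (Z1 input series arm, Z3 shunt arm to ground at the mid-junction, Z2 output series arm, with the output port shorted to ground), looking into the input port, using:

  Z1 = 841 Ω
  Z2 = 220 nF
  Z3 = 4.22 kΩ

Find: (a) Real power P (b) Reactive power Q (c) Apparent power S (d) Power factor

Step 1 — Angular frequency: ω = 2π·f = 2π·660 = 4147 rad/s.
Step 2 — Component impedances:
  Z1: Z = R = 841 Ω
  Z2: Z = 1/(jωC) = -j/(ω·C) = 0 - j1096 Ω
  Z3: Z = R = 4220 Ω
Step 3 — With the output port shorted to ground, the output series arm Z2 runs from the junction to ground; the shunt arm Z3 also runs from the junction to ground. They appear in parallel: Z3 || Z2 = 266.7 - j1027 Ω.
Step 4 — Series with input arm Z1: Z_in = Z1 + (Z3 || Z2) = 1108 - j1027 Ω = 1510∠-42.8° Ω.
Step 5 — Source phasor: V = 70.9∠-30.0° V = 61.4 - j35.45 V.
Step 6 — Current: I = V / Z = 0.04577 + j0.01042 A = 0.04694∠12.8° A.
Step 7 — Complex power: S = V·I* = 2.441 - j2.263 VA.
Step 8 — Real power: P = Re(S) = 2.441 W.
Step 9 — Reactive power: Q = Im(S) = -2.263 VAR.
Step 10 — Apparent power: |S| = 3.328 VA.
Step 11 — Power factor: PF = P/|S| = 0.7334 (leading).

(a) P = 2.441 W  (b) Q = -2.263 VAR  (c) S = 3.328 VA  (d) PF = 0.7334 (leading)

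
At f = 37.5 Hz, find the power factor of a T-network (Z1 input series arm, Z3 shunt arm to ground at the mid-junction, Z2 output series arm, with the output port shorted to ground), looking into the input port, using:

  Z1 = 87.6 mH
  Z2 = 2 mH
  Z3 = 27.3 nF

Step 1 — Angular frequency: ω = 2π·f = 2π·37.5 = 235.6 rad/s.
Step 2 — Component impedances:
  Z1: Z = jωL = j·235.6·0.0876 = 0 + j20.64 Ω
  Z2: Z = jωL = j·235.6·0.002 = 0 + j0.4712 Ω
  Z3: Z = 1/(jωC) = -j/(ω·C) = 0 - j1.555e+05 Ω
Step 3 — With the output port shorted to ground, the output series arm Z2 runs from the junction to ground; the shunt arm Z3 also runs from the junction to ground. They appear in parallel: Z3 || Z2 = 0 + j0.4712 Ω.
Step 4 — Series with input arm Z1: Z_in = Z1 + (Z3 || Z2) = 0 + j21.11 Ω = 21.11∠90.0° Ω.
Step 5 — Power factor: PF = cos(φ) = Re(Z)/|Z| = 0/21.11 = 0.
Step 6 — Type: Im(Z) = 21.11 ⇒ lagging (phase φ = 90.0°).

PF = 0 (lagging, φ = 90.0°)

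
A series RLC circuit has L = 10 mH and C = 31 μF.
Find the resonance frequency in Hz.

Step 1 — Resonance condition Im(Z)=0 gives ω₀ = 1/√(LC).
Step 2 — ω₀ = 1/√(0.01·3.1e-05) = 1796 rad/s.
Step 3 — f₀ = ω₀/(2π) = 285.9 Hz.

f₀ = 285.9 Hz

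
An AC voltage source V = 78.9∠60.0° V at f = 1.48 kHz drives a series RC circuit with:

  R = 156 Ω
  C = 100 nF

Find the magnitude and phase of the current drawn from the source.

Step 1 — Angular frequency: ω = 2π·f = 2π·1480 = 9299 rad/s.
Step 2 — Component impedances:
  R: Z = R = 156 Ω
  C: Z = 1/(jωC) = -j/(ω·C) = 0 - j1075 Ω
Step 3 — Series combination: Z_total = R + C = 156 - j1075 Ω = 1087∠-81.7° Ω.
Step 4 — Source phasor: V = 78.9∠60.0° V = 39.45 + j68.33 V.
Step 5 — Ohm's law: I = V / Z_total = (39.45 + j68.33) / (156 - j1075) = -0.05702 + j0.04496 A.
Step 6 — Convert to polar: |I| = 0.07261 A, ∠I = 141.7°.

I = 0.07261∠141.7° A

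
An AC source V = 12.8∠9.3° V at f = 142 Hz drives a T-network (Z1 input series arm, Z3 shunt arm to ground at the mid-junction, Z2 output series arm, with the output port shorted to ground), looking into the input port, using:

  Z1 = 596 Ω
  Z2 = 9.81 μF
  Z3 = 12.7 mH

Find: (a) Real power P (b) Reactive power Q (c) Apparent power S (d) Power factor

Step 1 — Angular frequency: ω = 2π·f = 2π·142 = 892.2 rad/s.
Step 2 — Component impedances:
  Z1: Z = R = 596 Ω
  Z2: Z = 1/(jωC) = -j/(ω·C) = 0 - j114.3 Ω
  Z3: Z = jωL = j·892.2·0.0127 = 0 + j11.33 Ω
Step 3 — With the output port shorted to ground, the output series arm Z2 runs from the junction to ground; the shunt arm Z3 also runs from the junction to ground. They appear in parallel: Z3 || Z2 = 0 + j12.58 Ω.
Step 4 — Series with input arm Z1: Z_in = Z1 + (Z3 || Z2) = 596 + j12.58 Ω = 596.1∠1.2° Ω.
Step 5 — Source phasor: V = 12.8∠9.3° V = 12.63 + j2.069 V.
Step 6 — Current: I = V / Z = 0.02126 + j0.003022 A = 0.02147∠8.1° A.
Step 7 — Complex power: S = V·I* = 0.2748 + j0.005799 VA.
Step 8 — Real power: P = Re(S) = 0.2748 W.
Step 9 — Reactive power: Q = Im(S) = 0.005799 VAR.
Step 10 — Apparent power: |S| = 0.2748 VA.
Step 11 — Power factor: PF = P/|S| = 0.9998 (lagging).

(a) P = 0.2748 W  (b) Q = 0.005799 VAR  (c) S = 0.2748 VA  (d) PF = 0.9998 (lagging)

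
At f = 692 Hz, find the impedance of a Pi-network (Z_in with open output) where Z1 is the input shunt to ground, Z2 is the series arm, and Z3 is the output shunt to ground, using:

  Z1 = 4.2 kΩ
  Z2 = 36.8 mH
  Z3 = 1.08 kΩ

Step 1 — Angular frequency: ω = 2π·f = 2π·692 = 4348 rad/s.
Step 2 — Component impedances:
  Z1: Z = R = 4200 Ω
  Z2: Z = jωL = j·4348·0.0368 = 0 + j160 Ω
  Z3: Z = R = 1080 Ω
Step 3 — With open output, the series arm Z2 and the output shunt Z3 appear in series to ground: Z2 + Z3 = 1080 + j160 Ω.
Step 4 — Parallel with input shunt Z1: Z_in = Z1 || (Z2 + Z3) = 862.2 + j101.1 Ω = 868.1∠6.7° Ω.

Z = 862.2 + j101.1 Ω = 868.1∠6.7° Ω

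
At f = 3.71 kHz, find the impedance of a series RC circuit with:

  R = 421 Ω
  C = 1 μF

Step 1 — Angular frequency: ω = 2π·f = 2π·3710 = 2.331e+04 rad/s.
Step 2 — Component impedances:
  R: Z = R = 421 Ω
  C: Z = 1/(jωC) = -j/(ω·C) = 0 - j42.9 Ω
Step 3 — Series combination: Z_total = R + C = 421 - j42.9 Ω = 423.2∠-5.8° Ω.

Z = 421 - j42.9 Ω = 423.2∠-5.8° Ω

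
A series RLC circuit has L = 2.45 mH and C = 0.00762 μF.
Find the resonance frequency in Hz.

Step 1 — Resonance condition Im(Z)=0 gives ω₀ = 1/√(LC).
Step 2 — ω₀ = 1/√(0.00245·7.62e-09) = 2.314e+05 rad/s.
Step 3 — f₀ = ω₀/(2π) = 3.683e+04 Hz.

f₀ = 3.683e+04 Hz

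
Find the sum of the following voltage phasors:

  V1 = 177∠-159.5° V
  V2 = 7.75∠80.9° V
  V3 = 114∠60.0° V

Step 1 — Convert each phasor to rectangular form:
  V1 = 177·(cos(-159.5°) + j·sin(-159.5°)) = -165.8 - j61.99 V
  V2 = 7.75·(cos(80.9°) + j·sin(80.9°)) = 1.226 + j7.652 V
  V3 = 114·(cos(60.0°) + j·sin(60.0°)) = 57 + j98.73 V
Step 2 — Sum components: V_total = -107.6 + j44.39 V.
Step 3 — Convert to polar: |V_total| = 116.4 V, ∠V_total = 157.6°.

V_total = 116.4∠157.6° V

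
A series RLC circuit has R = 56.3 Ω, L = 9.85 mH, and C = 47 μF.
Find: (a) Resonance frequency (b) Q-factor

Step 1 — Resonance condition Im(Z)=0 gives ω₀ = 1/√(LC).
Step 2 — ω₀ = 1/√(0.00985·4.7e-05) = 1470 rad/s.
Step 3 — f₀ = ω₀/(2π) = 233.9 Hz.
Step 4 — Series Q: Q = ω₀L/R = 1470·0.00985/56.3 = 0.2571.

(a) f₀ = 233.9 Hz  (b) Q = 0.2571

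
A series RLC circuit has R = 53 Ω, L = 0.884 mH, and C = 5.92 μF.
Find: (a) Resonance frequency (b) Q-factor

Step 1 — Resonance condition Im(Z)=0 gives ω₀ = 1/√(LC).
Step 2 — ω₀ = 1/√(0.000884·5.92e-06) = 1.382e+04 rad/s.
Step 3 — f₀ = ω₀/(2π) = 2200 Hz.
Step 4 — Series Q: Q = ω₀L/R = 1.382e+04·0.000884/53 = 0.2306.

(a) f₀ = 2200 Hz  (b) Q = 0.2306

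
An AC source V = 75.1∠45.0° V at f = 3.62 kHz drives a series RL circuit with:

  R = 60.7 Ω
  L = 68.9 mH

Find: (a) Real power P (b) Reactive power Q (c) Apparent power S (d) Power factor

Step 1 — Angular frequency: ω = 2π·f = 2π·3620 = 2.275e+04 rad/s.
Step 2 — Component impedances:
  R: Z = R = 60.7 Ω
  L: Z = jωL = j·2.275e+04·0.0689 = 0 + j1567 Ω
Step 3 — Series combination: Z_total = R + L = 60.7 + j1567 Ω = 1568∠87.8° Ω.
Step 4 — Source phasor: V = 75.1∠45.0° V = 53.1 + j53.1 V.
Step 5 — Current: I = V / Z = 0.03515 - j0.03252 A = 0.04789∠-42.8° A.
Step 6 — Complex power: S = V·I* = 0.1392 + j3.594 VA.
Step 7 — Real power: P = Re(S) = 0.1392 W.
Step 8 — Reactive power: Q = Im(S) = 3.594 VAR.
Step 9 — Apparent power: |S| = 3.596 VA.
Step 10 — Power factor: PF = P/|S| = 0.0387 (lagging).

(a) P = 0.1392 W  (b) Q = 3.594 VAR  (c) S = 3.596 VA  (d) PF = 0.0387 (lagging)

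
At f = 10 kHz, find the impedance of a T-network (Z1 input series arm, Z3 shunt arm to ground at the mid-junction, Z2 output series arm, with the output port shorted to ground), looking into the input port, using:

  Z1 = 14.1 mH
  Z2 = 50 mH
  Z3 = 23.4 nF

Step 1 — Angular frequency: ω = 2π·f = 2π·1e+04 = 6.283e+04 rad/s.
Step 2 — Component impedances:
  Z1: Z = jωL = j·6.283e+04·0.0141 = 0 + j885.9 Ω
  Z2: Z = jωL = j·6.283e+04·0.05 = 0 + j3142 Ω
  Z3: Z = 1/(jωC) = -j/(ω·C) = 0 - j680.1 Ω
Step 3 — With the output port shorted to ground, the output series arm Z2 runs from the junction to ground; the shunt arm Z3 also runs from the junction to ground. They appear in parallel: Z3 || Z2 = 0 - j868.1 Ω.
Step 4 — Series with input arm Z1: Z_in = Z1 + (Z3 || Z2) = 0 + j17.84 Ω = 17.84∠90.0° Ω.

Z = 0 + j17.84 Ω = 17.84∠90.0° Ω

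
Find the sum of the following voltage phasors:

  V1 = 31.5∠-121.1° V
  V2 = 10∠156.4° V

Step 1 — Convert each phasor to rectangular form:
  V1 = 31.5·(cos(-121.1°) + j·sin(-121.1°)) = -16.27 - j26.97 V
  V2 = 10·(cos(156.4°) + j·sin(156.4°)) = -9.164 + j4.003 V
Step 2 — Sum components: V_total = -25.43 - j22.97 V.
Step 3 — Convert to polar: |V_total| = 34.27 V, ∠V_total = -137.9°.

V_total = 34.27∠-137.9° V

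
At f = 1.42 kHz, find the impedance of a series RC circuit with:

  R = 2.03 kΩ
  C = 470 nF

Step 1 — Angular frequency: ω = 2π·f = 2π·1420 = 8922 rad/s.
Step 2 — Component impedances:
  R: Z = R = 2030 Ω
  C: Z = 1/(jωC) = -j/(ω·C) = 0 - j238.5 Ω
Step 3 — Series combination: Z_total = R + C = 2030 - j238.5 Ω = 2044∠-6.7° Ω.

Z = 2030 - j238.5 Ω = 2044∠-6.7° Ω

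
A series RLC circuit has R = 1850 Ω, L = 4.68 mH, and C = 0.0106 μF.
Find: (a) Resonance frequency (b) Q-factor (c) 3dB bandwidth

Step 1 — Resonance: ω₀ = 1/√(LC) = 1/√(0.00468·1.06e-08) = 1.42e+05 rad/s.
Step 2 — f₀ = ω₀/(2π) = 2.26e+04 Hz.
Step 3 — Series Q: Q = ω₀L/R = 1.42e+05·0.00468/1850 = 0.3592.
Step 4 — Bandwidth: Δω = ω₀/Q = 3.953e+05 rad/s; BW = Δω/(2π) = 6.291e+04 Hz.

(a) f₀ = 2.26e+04 Hz  (b) Q = 0.3592  (c) BW = 6.291e+04 Hz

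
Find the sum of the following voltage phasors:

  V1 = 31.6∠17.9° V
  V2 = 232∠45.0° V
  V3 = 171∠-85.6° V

Step 1 — Convert each phasor to rectangular form:
  V1 = 31.6·(cos(17.9°) + j·sin(17.9°)) = 30.07 + j9.712 V
  V2 = 232·(cos(45.0°) + j·sin(45.0°)) = 164 + j164 V
  V3 = 171·(cos(-85.6°) + j·sin(-85.6°)) = 13.12 - j170.5 V
Step 2 — Sum components: V_total = 207.2 + j3.265 V.
Step 3 — Convert to polar: |V_total| = 207.3 V, ∠V_total = 0.9°.

V_total = 207.3∠0.9° V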